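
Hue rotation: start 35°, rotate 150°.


New hue = (H + rotation) mod 360
New hue = (35 + 150) mod 360
= 185 mod 360
= 185°


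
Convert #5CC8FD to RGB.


5C → 92 (R)
C8 → 200 (G)
FD → 253 (B)
= RGB(92, 200, 253)


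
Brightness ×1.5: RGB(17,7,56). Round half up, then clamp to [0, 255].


Multiply each channel by 1.5, round half up, clamp to [0, 255]
R: 17×1.5 = 25.5 → round → 26
G: 7×1.5 = 10.5 → round → 11
B: 56×1.5 = 84
= RGB(26, 11, 84)


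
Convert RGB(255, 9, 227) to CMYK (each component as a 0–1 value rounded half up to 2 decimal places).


R'=255/255≈1.0000, G'=9/255≈0.0353, B'=227/255≈0.8902
K = 1 - max(R',G',B') = 1 - 255/255 = 0/255 = 0 → 0.00
(1-R'-K)/(1-K) simplifies to (max-R)/max with max = 255:
C = (255-255)/255 = 0/255 = 0 → 0.00
M = (255-9)/255 = 246/255 = 0.96470… → 0.96
Y = (255-227)/255 = 28/255 = 0.10980… → 0.11
= CMYK(0.00, 0.96, 0.11, 0.00)


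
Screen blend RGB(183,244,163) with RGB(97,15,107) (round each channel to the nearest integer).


Screen: C = 255 - (255-A)×(255-B)/255, rounded to nearest integer
R: 255 - (255-183)×(255-97)/255 = 255 - 11376/255 ≈ 255 - 44.612 = 210.388 → 210
G: 255 - (255-244)×(255-15)/255 = 255 - 2640/255 ≈ 255 - 10.353 = 244.647 → 245
B: 255 - (255-163)×(255-107)/255 = 255 - 13616/255 ≈ 255 - 53.396 = 201.604 → 202
= RGB(210, 245, 202)


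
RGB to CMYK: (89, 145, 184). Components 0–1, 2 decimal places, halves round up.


R'=89/255≈0.3490, G'=145/255≈0.5686, B'=184/255≈0.7216
K = 1 - max(R',G',B') = 1 - 184/255 = 71/255 = 0.27843… → 0.28
(1-R'-K)/(1-K) simplifies to (max-R)/max with max = 184:
C = (184-89)/184 = 95/184 = 0.51630… → 0.52
M = (184-145)/184 = 39/184 = 0.21195… → 0.21
Y = (184-184)/184 = 0/184 = 0 → 0.00
= CMYK(0.52, 0.21, 0.00, 0.28)


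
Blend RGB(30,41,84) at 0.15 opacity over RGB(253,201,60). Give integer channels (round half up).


C = α×F + (1-α)×B, with 1-α = 0.85
R: 0.15×30 + 0.85×253 = 4.50 + 215.05 = 219.55 → 220
G: 0.15×41 + 0.85×201 = 6.15 + 170.85 = 177.00 → 177
B: 0.15×84 + 0.85×60 = 12.60 + 51.00 = 63.60 → 64
= RGB(220, 177, 64)


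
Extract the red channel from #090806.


Color: #090806
R = 09 = 9
G = 08 = 8
B = 06 = 6
Red = 9


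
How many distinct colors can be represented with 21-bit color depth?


Colors = 2^bits = 2^21
= 2,097,152 colors


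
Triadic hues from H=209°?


Triadic: equally spaced at 120° intervals
H1 = 209°
H2 = (209 + 120) mod 360 = 329°
H3 = (209 + 240) mod 360 = 89°
Triadic = 209°, 329°, 89°


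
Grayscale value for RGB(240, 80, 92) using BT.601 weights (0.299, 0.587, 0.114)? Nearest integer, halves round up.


Gray = 0.299×R + 0.587×G + 0.114×B
Gray = 0.299×240 + 0.587×80 + 0.114×92
Gray = 71.760 + 46.960 + 10.488
Gray = 129.208 → round half up → 129
Gray = 129


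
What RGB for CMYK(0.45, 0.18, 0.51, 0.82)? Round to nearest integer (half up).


R = 255 × (1-C) × (1-K) = 255 × 0.55 × 0.18 = 25.245 → 25
G = 255 × (1-M) × (1-K) = 255 × 0.82 × 0.18 = 37.638 → 38
B = 255 × (1-Y) × (1-K) = 255 × 0.49 × 0.18 = 22.491 → 22
= RGB(25, 38, 22)


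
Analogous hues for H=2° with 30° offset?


Base hue: 2°
Left analog: (2 - 30) mod 360 = 332°
Right analog: (2 + 30) mod 360 = 32°
Analogous hues = 332° and 32°


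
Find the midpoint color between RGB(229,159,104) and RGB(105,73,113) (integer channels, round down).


Midpoint: each channel = ⌊(C₁+C₂)/2⌋
R: ⌊(229+105)/2⌋ = 167
G: ⌊(159+73)/2⌋ = 116
B: ⌊(104+113)/2⌋ = 108
= RGB(167, 116, 108)


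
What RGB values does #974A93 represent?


97 → 151 (R)
4A → 74 (G)
93 → 147 (B)
= RGB(151, 74, 147)


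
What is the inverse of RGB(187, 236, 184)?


Invert: (255-R, 255-G, 255-B)
R: 255-187 = 68
G: 255-236 = 19
B: 255-184 = 71
= RGB(68, 19, 71)


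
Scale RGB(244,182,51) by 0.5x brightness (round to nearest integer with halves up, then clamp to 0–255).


Multiply each channel by 0.5, round half up, clamp to [0, 255]
R: 244×0.5 = 122
G: 182×0.5 = 91
B: 51×0.5 = 25.5 → round → 26
= RGB(122, 91, 26)


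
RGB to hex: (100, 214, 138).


R = 100 → 64 (hex)
G = 214 → D6 (hex)
B = 138 → 8A (hex)
Hex = #64D68A


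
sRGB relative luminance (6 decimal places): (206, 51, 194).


Linearize each channel (sRGB transfer function): c = v/255; c_lin = c/12.92 if c ≤ 0.04045, else ((c+0.055)/1.055)^2.4
  R: 206/255 ≈ 0.807843 > 0.04045 → ((0.807843+0.055)/1.055)^2.4 ≈ 0.617207
  G: 51/255 ≈ 0.200000 > 0.04045 → ((0.200000+0.055)/1.055)^2.4 ≈ 0.033105
  B: 194/255 ≈ 0.760784 > 0.04045 → ((0.760784+0.055)/1.055)^2.4 ≈ 0.539479
R_lin = 0.617207, G_lin = 0.033105, B_lin = 0.539479
L = 0.2126×R + 0.7152×G + 0.0722×B
L = 0.2126×0.617207 + 0.7152×0.033105 + 0.0722×0.539479
L ≈ 0.193845


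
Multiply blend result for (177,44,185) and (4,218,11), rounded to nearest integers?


Multiply: C = A×B/255, rounded to nearest integer
R: 177×4/255 = 708/255 ≈ 2.776 → 3
G: 44×218/255 = 9592/255 ≈ 37.616 → 38
B: 185×11/255 = 2035/255 ≈ 7.980 → 8
= RGB(3, 38, 8)


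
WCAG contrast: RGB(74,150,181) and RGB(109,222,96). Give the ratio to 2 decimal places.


Linearize each sRGB channel c=v/255: c/12.92 if c ≤ 0.04045 else ((c+0.055)/1.055)^2.4
L = 0.2126×R_lin + 0.7152×G_lin + 0.0722×B_lin
Color 1 (74,150,181):
  R=74: 74/255≈0.2902 > 0.04045 → ((0.2902+0.055)/1.055)^2.4 ≈ 0.06848
  G=150: 150/255≈0.5882 > 0.04045 → ((0.5882+0.055)/1.055)^2.4 ≈ 0.30499
  B=181: 181/255≈0.7098 > 0.04045 → ((0.7098+0.055)/1.055)^2.4 ≈ 0.46208
  L1 = 0.2126×0.06848 + 0.7152×0.30499 + 0.0722×0.46208 ≈ 0.26605
Color 2 (109,222,96):
  R=109: 109/255≈0.4275 > 0.04045 → ((0.4275+0.055)/1.055)^2.4 ≈ 0.15293
  G=222: 222/255≈0.8706 > 0.04045 → ((0.8706+0.055)/1.055)^2.4 ≈ 0.73046
  B=96: 96/255≈0.3765 > 0.04045 → ((0.3765+0.055)/1.055)^2.4 ≈ 0.11697
  L2 = 0.2126×0.15293 + 0.7152×0.73046 + 0.0722×0.11697 ≈ 0.56338
Lighter = 0.56338, Darker = 0.26605
Ratio = (L_lighter + 0.05) / (L_darker + 0.05)
Ratio = (0.56338 + 0.05) / (0.26605 + 0.05) = 0.61338 / 0.31605 ≈ 1.9408
Ratio ≈ 1.94:1


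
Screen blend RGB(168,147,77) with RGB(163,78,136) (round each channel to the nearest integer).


Screen: C = 255 - (255-A)×(255-B)/255, rounded to nearest integer
R: 255 - (255-168)×(255-163)/255 = 255 - 8004/255 ≈ 255 - 31.388 = 223.612 → 224
G: 255 - (255-147)×(255-78)/255 = 255 - 19116/255 ≈ 255 - 74.965 = 180.035 → 180
B: 255 - (255-77)×(255-136)/255 = 255 - 21182/255 ≈ 255 - 83.067 = 171.933 → 172
= RGB(224, 180, 172)


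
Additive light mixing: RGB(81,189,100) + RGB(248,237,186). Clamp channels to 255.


Additive: each channel = min(255, C₁+C₂)
R: 81+248 = 329 → 255
G: 189+237 = 426 → 255
B: 100+186 = 286 → 255
= RGB(255, 255, 255)


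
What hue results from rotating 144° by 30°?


New hue = (H + rotation) mod 360
New hue = (144 + 30) mod 360
= 174 mod 360
= 174°


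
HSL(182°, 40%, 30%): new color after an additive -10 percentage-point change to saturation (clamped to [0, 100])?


Original S = 40%
Adjustment = -10 percentage points
New S = 40 + (-10) = 30
Clamp to [0, 100] → 30
= HSL(182°, 30%, 30%)


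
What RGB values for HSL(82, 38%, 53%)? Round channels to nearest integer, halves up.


H=82°, S=0.38, L=0.53
C = (1-|2L-1|)×S = (1-|0.06|)×0.38 = 0.3572
H' = H/60 = 82/60 ≈ 1.3667; X = C×(1-|H' mod 2 - 1|) ≈ 0.2262
m = L - C/2 = 0.53 - 0.1786 = 0.3514
Sector ⌊H'⌋ = 1 → (R',G',B') = (≈0.2262, 0.3572, 0.0)
RGB = ((R'+m)×255, (G'+m)×255, (B'+m)×255) = (147.2948, 180.693, 89.607)
Round half up → RGB(147, 181, 90)


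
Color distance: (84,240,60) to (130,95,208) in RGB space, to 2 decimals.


d = √[(R₁-R₂)² + (G₁-G₂)² + (B₁-B₂)²]
d = √[(84-130)² + (240-95)² + (60-208)²]
d = √[2116 + 21025 + 21904]
d = √45045
d ≈ 212.24


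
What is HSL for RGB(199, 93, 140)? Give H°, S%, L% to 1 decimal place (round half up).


Normalize: R'=199/255≈0.7804, G'=93/255≈0.3647, B'=140/255≈0.5490
Max=199/255, Min=93/255, Δ=Max-Min=106/255
L = (Max+Min)/2 = (199+93)/510 = 292/510 = 0.57254… → L = 57.3%
L > 0.5 → S = Δ/(2-Max-Min) = 106/(510-199-93) = 106/218 = 0.48623… → S = 48.6%
(the 1/255 factors cancel in S and H, so raw channel differences can be used)
Max is R' → H = 60 × (((G-B)/Δ) mod 6) = 60 × (((93-140)/106) mod 6)
  (-47)/106 = -0.4433…; negative, so add 6 → 5.5566…
  H = 60 × 5.5566… = 333.396…° → H = 333.4°
= HSL(333.4°, 48.6%, 57.3%)


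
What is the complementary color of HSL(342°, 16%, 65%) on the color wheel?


Complement = opposite side of color wheel = hue + 180°
H' = (342 + 180) mod 360 = 162°
S and L unchanged.
= HSL(162°, 16%, 65%)


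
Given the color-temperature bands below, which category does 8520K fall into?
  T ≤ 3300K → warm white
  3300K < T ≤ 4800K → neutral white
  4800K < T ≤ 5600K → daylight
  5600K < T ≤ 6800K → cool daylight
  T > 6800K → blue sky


Temperature: 8520K
8520K > 6800K → blue sky
Classification: blue sky


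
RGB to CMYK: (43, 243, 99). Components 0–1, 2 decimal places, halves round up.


R'=43/255≈0.1686, G'=243/255≈0.9529, B'=99/255≈0.3882
K = 1 - max(R',G',B') = 1 - 243/255 = 12/255 = 0.04705… → 0.05
(1-R'-K)/(1-K) simplifies to (max-R)/max with max = 243:
C = (243-43)/243 = 200/243 = 0.82304… → 0.82
M = (243-243)/243 = 0/243 = 0 → 0.00
Y = (243-99)/243 = 144/243 = 0.59259… → 0.59
= CMYK(0.82, 0.00, 0.59, 0.05)


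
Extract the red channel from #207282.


Color: #207282
R = 20 = 32
G = 72 = 114
B = 82 = 130
Red = 32


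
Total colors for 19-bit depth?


Colors = 2^bits = 2^19
= 524,288 colors


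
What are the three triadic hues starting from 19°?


Triadic: equally spaced at 120° intervals
H1 = 19°
H2 = (19 + 120) mod 360 = 139°
H3 = (19 + 240) mod 360 = 259°
Triadic = 19°, 139°, 259°


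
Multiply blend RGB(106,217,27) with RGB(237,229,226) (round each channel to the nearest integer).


Multiply: C = A×B/255, rounded to nearest integer
R: 106×237/255 = 25122/255 ≈ 98.518 → 99
G: 217×229/255 = 49693/255 ≈ 194.875 → 195
B: 27×226/255 = 6102/255 ≈ 23.929 → 24
= RGB(99, 195, 24)


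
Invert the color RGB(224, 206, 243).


Invert: (255-R, 255-G, 255-B)
R: 255-224 = 31
G: 255-206 = 49
B: 255-243 = 12
= RGB(31, 49, 12)


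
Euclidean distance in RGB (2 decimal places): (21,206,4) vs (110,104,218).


d = √[(R₁-R₂)² + (G₁-G₂)² + (B₁-B₂)²]
d = √[(21-110)² + (206-104)² + (4-218)²]
d = √[7921 + 10404 + 45796]
d = √64121
d ≈ 253.22


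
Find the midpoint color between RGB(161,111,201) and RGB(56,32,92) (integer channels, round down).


Midpoint: each channel = ⌊(C₁+C₂)/2⌋
R: ⌊(161+56)/2⌋ = 108
G: ⌊(111+32)/2⌋ = 71
B: ⌊(201+92)/2⌋ = 146
= RGB(108, 71, 146)


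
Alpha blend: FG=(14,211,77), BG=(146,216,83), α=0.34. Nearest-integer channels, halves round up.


C = α×F + (1-α)×B, with 1-α = 0.66
R: 0.34×14 + 0.66×146 = 4.76 + 96.36 = 101.12 → 101
G: 0.34×211 + 0.66×216 = 71.74 + 142.56 = 214.30 → 214
B: 0.34×77 + 0.66×83 = 26.18 + 54.78 = 80.96 → 81
= RGB(101, 214, 81)


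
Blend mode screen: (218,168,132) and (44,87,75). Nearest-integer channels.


Screen: C = 255 - (255-A)×(255-B)/255, rounded to nearest integer
R: 255 - (255-218)×(255-44)/255 = 255 - 7807/255 ≈ 255 - 30.616 = 224.384 → 224
G: 255 - (255-168)×(255-87)/255 = 255 - 14616/255 ≈ 255 - 57.318 = 197.682 → 198
B: 255 - (255-132)×(255-75)/255 = 255 - 22140/255 ≈ 255 - 86.824 = 168.176 → 168
= RGB(224, 198, 168)


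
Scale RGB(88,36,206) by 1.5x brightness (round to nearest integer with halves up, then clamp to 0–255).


Multiply each channel by 1.5, round half up, clamp to [0, 255]
R: 88×1.5 = 132
G: 36×1.5 = 54
B: 206×1.5 = 309 → clamp → 255
= RGB(132, 54, 255)


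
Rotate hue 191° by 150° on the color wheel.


New hue = (H + rotation) mod 360
New hue = (191 + 150) mod 360
= 341 mod 360
= 341°


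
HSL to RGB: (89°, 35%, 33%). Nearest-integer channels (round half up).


H=89°, S=0.35, L=0.33
C = (1-|2L-1|)×S = (1-|-0.34|)×0.35 = 0.231
H' = H/60 = 89/60 ≈ 1.4833; X = C×(1-|H' mod 2 - 1|) = 0.11935
m = L - C/2 = 0.33 - 0.1155 = 0.2145
Sector ⌊H'⌋ = 1 → (R',G',B') = (0.11935, 0.231, 0.0)
RGB = ((R'+m)×255, (G'+m)×255, (B'+m)×255) = (85.13175, 113.6025, 54.6975)
Round half up → RGB(85, 114, 55)


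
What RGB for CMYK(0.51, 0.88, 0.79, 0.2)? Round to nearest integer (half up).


R = 255 × (1-C) × (1-K) = 255 × 0.49 × 0.80 = 99.96 → 100
G = 255 × (1-M) × (1-K) = 255 × 0.12 × 0.80 = 24.48 → 24
B = 255 × (1-Y) × (1-K) = 255 × 0.21 × 0.80 = 42.84 → 43
= RGB(100, 24, 43)


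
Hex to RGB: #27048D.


27 → 39 (R)
04 → 4 (G)
8D → 141 (B)
= RGB(39, 4, 141)


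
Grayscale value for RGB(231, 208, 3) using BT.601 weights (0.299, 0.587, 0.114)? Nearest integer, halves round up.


Gray = 0.299×R + 0.587×G + 0.114×B
Gray = 0.299×231 + 0.587×208 + 0.114×3
Gray = 69.069 + 122.096 + 0.342
Gray = 191.507 → round half up → 192
Gray = 192


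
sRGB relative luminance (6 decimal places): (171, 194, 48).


Linearize each channel (sRGB transfer function): c = v/255; c_lin = c/12.92 if c ≤ 0.04045, else ((c+0.055)/1.055)^2.4
  R: 171/255 ≈ 0.670588 > 0.04045 → ((0.670588+0.055)/1.055)^2.4 ≈ 0.407240
  G: 194/255 ≈ 0.760784 > 0.04045 → ((0.760784+0.055)/1.055)^2.4 ≈ 0.539479
  B: 48/255 ≈ 0.188235 > 0.04045 → ((0.188235+0.055)/1.055)^2.4 ≈ 0.029557
R_lin = 0.407240, G_lin = 0.539479, B_lin = 0.029557
L = 0.2126×R + 0.7152×G + 0.0722×B
L = 0.2126×0.407240 + 0.7152×0.539479 + 0.0722×0.029557
L ≈ 0.474549


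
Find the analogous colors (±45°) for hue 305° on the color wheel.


Base hue: 305°
Left analog: (305 - 45) mod 360 = 260°
Right analog: (305 + 45) mod 360 = 350°
Analogous hues = 260° and 350°


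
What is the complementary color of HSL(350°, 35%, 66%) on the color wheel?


Complement = opposite side of color wheel = hue + 180°
H' = (350 + 180) mod 360 = 170°
S and L unchanged.
= HSL(170°, 35%, 66%)


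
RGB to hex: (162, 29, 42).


R = 162 → A2 (hex)
G = 29 → 1D (hex)
B = 42 → 2A (hex)
Hex = #A21D2A


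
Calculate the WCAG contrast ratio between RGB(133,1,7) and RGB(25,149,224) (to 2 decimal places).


Linearize each sRGB channel c=v/255: c/12.92 if c ≤ 0.04045 else ((c+0.055)/1.055)^2.4
L = 0.2126×R_lin + 0.7152×G_lin + 0.0722×B_lin
Color 1 (133,1,7):
  R=133: 133/255≈0.5216 > 0.04045 → ((0.5216+0.055)/1.055)^2.4 ≈ 0.23455
  G=1: 1/255≈0.0039 ≤ 0.04045 → 0.0039/12.92 ≈ 0.00030
  B=7: 7/255≈0.0275 ≤ 0.04045 → 0.0275/12.92 ≈ 0.00212
  L1 = 0.2126×0.23455 + 0.7152×0.00030 + 0.0722×0.00212 ≈ 0.05024
Color 2 (25,149,224):
  R=25: 25/255≈0.0980 > 0.04045 → ((0.0980+0.055)/1.055)^2.4 ≈ 0.00972
  G=149: 149/255≈0.5843 > 0.04045 → ((0.5843+0.055)/1.055)^2.4 ≈ 0.30054
  B=224: 224/255≈0.8784 > 0.04045 → ((0.8784+0.055)/1.055)^2.4 ≈ 0.74540
  L2 = 0.2126×0.00972 + 0.7152×0.30054 + 0.0722×0.74540 ≈ 0.27083
Lighter = 0.27083, Darker = 0.05024
Ratio = (L_lighter + 0.05) / (L_darker + 0.05)
Ratio = (0.27083 + 0.05) / (0.05024 + 0.05) = 0.32083 / 0.10024 ≈ 3.2008
Ratio ≈ 3.20:1


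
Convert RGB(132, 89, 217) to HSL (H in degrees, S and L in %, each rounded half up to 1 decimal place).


Normalize: R'=132/255≈0.5176, G'=89/255≈0.3490, B'=217/255≈0.8510
Max=217/255, Min=89/255, Δ=Max-Min=128/255
L = (Max+Min)/2 = (217+89)/510 = 306/510 = 0.6 → L = 60.0%
L > 0.5 → S = Δ/(2-Max-Min) = 128/(510-217-89) = 128/204 = 0.62745… → S = 62.7%
(the 1/255 factors cancel in S and H, so raw channel differences can be used)
Max is B' → H = 60 × ((R-G)/Δ + 4) = 60 × ((132-89)/128 + 4)
  43/128 + 4 = 0.3359… + 4 = 4.3359…
  H = 60 × 4.3359… = 260.156…° → H = 260.2°
= HSL(260.2°, 62.7%, 60.0%)


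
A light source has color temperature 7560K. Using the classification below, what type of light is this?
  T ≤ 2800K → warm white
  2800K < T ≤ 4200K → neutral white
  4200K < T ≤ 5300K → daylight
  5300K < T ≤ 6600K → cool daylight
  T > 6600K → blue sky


Temperature: 7560K
7560K > 6600K → blue sky
Classification: blue sky


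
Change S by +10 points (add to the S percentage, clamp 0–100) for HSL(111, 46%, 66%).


Original S = 46%
Adjustment = +10 percentage points
New S = 46 + (10) = 56
Clamp to [0, 100] → 56
= HSL(111°, 56%, 66%)


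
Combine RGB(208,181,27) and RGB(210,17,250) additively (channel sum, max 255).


Additive: each channel = min(255, C₁+C₂)
R: 208+210 = 418 → 255
G: 181+17 = 198 → 198
B: 27+250 = 277 → 255
= RGB(255, 198, 255)


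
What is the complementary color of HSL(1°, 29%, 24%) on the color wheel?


Complement = opposite side of color wheel = hue + 180°
H' = (1 + 180) mod 360 = 181°
S and L unchanged.
= HSL(181°, 29%, 24%)


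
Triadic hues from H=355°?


Triadic: equally spaced at 120° intervals
H1 = 355°
H2 = (355 + 120) mod 360 = 115°
H3 = (355 + 240) mod 360 = 235°
Triadic = 355°, 115°, 235°


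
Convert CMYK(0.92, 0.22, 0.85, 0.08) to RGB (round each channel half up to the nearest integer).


R = 255 × (1-C) × (1-K) = 255 × 0.08 × 0.92 = 18.768 → 19
G = 255 × (1-M) × (1-K) = 255 × 0.78 × 0.92 = 182.988 → 183
B = 255 × (1-Y) × (1-K) = 255 × 0.15 × 0.92 = 35.19 → 35
= RGB(19, 183, 35)


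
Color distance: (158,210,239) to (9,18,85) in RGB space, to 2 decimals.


d = √[(R₁-R₂)² + (G₁-G₂)² + (B₁-B₂)²]
d = √[(158-9)² + (210-18)² + (239-85)²]
d = √[22201 + 36864 + 23716]
d = √82781
d ≈ 287.72


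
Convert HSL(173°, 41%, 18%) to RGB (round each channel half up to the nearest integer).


H=173°, S=0.41, L=0.18
C = (1-|2L-1|)×S = (1-|-0.64|)×0.41 = 0.1476
H' = H/60 = 173/60 ≈ 2.8833; X = C×(1-|H' mod 2 - 1|) = 0.13038
m = L - C/2 = 0.18 - 0.0738 = 0.1062
Sector ⌊H'⌋ = 2 → (R',G',B') = (0.0, 0.1476, 0.13038)
RGB = ((R'+m)×255, (G'+m)×255, (B'+m)×255) = (27.081, 64.719, 60.3279)
Round half up → RGB(27, 65, 60)


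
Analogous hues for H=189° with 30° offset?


Base hue: 189°
Left analog: (189 - 30) mod 360 = 159°
Right analog: (189 + 30) mod 360 = 219°
Analogous hues = 159° and 219°


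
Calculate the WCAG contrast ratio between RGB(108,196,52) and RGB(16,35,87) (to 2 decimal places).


Linearize each sRGB channel c=v/255: c/12.92 if c ≤ 0.04045 else ((c+0.055)/1.055)^2.4
L = 0.2126×R_lin + 0.7152×G_lin + 0.0722×B_lin
Color 1 (108,196,52):
  R=108: 108/255≈0.4235 > 0.04045 → ((0.4235+0.055)/1.055)^2.4 ≈ 0.14996
  G=196: 196/255≈0.7686 > 0.04045 → ((0.7686+0.055)/1.055)^2.4 ≈ 0.55201
  B=52: 52/255≈0.2039 > 0.04045 → ((0.2039+0.055)/1.055)^2.4 ≈ 0.03434
  L1 = 0.2126×0.14996 + 0.7152×0.55201 + 0.0722×0.03434 ≈ 0.42916
Color 2 (16,35,87):
  R=16: 16/255≈0.0627 > 0.04045 → ((0.0627+0.055)/1.055)^2.4 ≈ 0.00518
  G=35: 35/255≈0.1373 > 0.04045 → ((0.1373+0.055)/1.055)^2.4 ≈ 0.01681
  B=87: 87/255≈0.3412 > 0.04045 → ((0.3412+0.055)/1.055)^2.4 ≈ 0.09531
  L2 = 0.2126×0.00518 + 0.7152×0.01681 + 0.0722×0.09531 ≈ 0.02000
Lighter = 0.42916, Darker = 0.02000
Ratio = (L_lighter + 0.05) / (L_darker + 0.05)
Ratio = (0.42916 + 0.05) / (0.02000 + 0.05) = 0.47916 / 0.07000 ≈ 6.8448
Ratio ≈ 6.84:1


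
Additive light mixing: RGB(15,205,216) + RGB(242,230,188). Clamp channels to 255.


Additive: each channel = min(255, C₁+C₂)
R: 15+242 = 257 → 255
G: 205+230 = 435 → 255
B: 216+188 = 404 → 255
= RGB(255, 255, 255)


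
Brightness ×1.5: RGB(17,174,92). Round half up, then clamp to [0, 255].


Multiply each channel by 1.5, round half up, clamp to [0, 255]
R: 17×1.5 = 25.5 → round → 26
G: 174×1.5 = 261 → clamp → 255
B: 92×1.5 = 138
= RGB(26, 255, 138)


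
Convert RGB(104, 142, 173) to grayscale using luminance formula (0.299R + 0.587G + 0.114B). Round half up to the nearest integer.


Gray = 0.299×R + 0.587×G + 0.114×B
Gray = 0.299×104 + 0.587×142 + 0.114×173
Gray = 31.096 + 83.354 + 19.722
Gray = 134.172 → round half up → 134
Gray = 134


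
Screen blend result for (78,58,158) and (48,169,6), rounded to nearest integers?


Screen: C = 255 - (255-A)×(255-B)/255, rounded to nearest integer
R: 255 - (255-78)×(255-48)/255 = 255 - 36639/255 ≈ 255 - 143.682 = 111.318 → 111
G: 255 - (255-58)×(255-169)/255 = 255 - 16942/255 ≈ 255 - 66.439 = 188.561 → 189
B: 255 - (255-158)×(255-6)/255 = 255 - 24153/255 ≈ 255 - 94.718 = 160.282 → 160
= RGB(111, 189, 160)


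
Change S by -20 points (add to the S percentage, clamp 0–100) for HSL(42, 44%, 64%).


Original S = 44%
Adjustment = -20 percentage points
New S = 44 + (-20) = 24
Clamp to [0, 100] → 24
= HSL(42°, 24%, 64%)


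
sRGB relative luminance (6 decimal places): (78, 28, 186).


Linearize each channel (sRGB transfer function): c = v/255; c_lin = c/12.92 if c ≤ 0.04045, else ((c+0.055)/1.055)^2.4
  R: 78/255 ≈ 0.305882 > 0.04045 → ((0.305882+0.055)/1.055)^2.4 ≈ 0.076185
  G: 28/255 ≈ 0.109804 > 0.04045 → ((0.109804+0.055)/1.055)^2.4 ≈ 0.011612
  B: 186/255 ≈ 0.729412 > 0.04045 → ((0.729412+0.055)/1.055)^2.4 ≈ 0.491021
R_lin = 0.076185, G_lin = 0.011612, B_lin = 0.491021
L = 0.2126×R + 0.7152×G + 0.0722×B
L = 0.2126×0.076185 + 0.7152×0.011612 + 0.0722×0.491021
L ≈ 0.059954


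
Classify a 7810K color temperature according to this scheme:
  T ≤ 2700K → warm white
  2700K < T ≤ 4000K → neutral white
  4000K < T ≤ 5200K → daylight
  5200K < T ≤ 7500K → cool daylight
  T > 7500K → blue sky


Temperature: 7810K
7810K > 7500K → blue sky
Classification: blue sky


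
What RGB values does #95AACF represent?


95 → 149 (R)
AA → 170 (G)
CF → 207 (B)
= RGB(149, 170, 207)


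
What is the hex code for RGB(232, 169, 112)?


R = 232 → E8 (hex)
G = 169 → A9 (hex)
B = 112 → 70 (hex)
Hex = #E8A970


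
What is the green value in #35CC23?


Color: #35CC23
R = 35 = 53
G = CC = 204
B = 23 = 35
Green = 204


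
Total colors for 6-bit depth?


Colors = 2^bits = 2^6
= 64 colors


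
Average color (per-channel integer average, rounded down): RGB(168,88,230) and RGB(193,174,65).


Midpoint: each channel = ⌊(C₁+C₂)/2⌋
R: ⌊(168+193)/2⌋ = 180
G: ⌊(88+174)/2⌋ = 131
B: ⌊(230+65)/2⌋ = 147
= RGB(180, 131, 147)


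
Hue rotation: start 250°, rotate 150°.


New hue = (H + rotation) mod 360
New hue = (250 + 150) mod 360
= 400 mod 360
= 40°


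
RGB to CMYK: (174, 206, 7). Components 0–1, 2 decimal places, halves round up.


R'=174/255≈0.6824, G'=206/255≈0.8078, B'=7/255≈0.0275
K = 1 - max(R',G',B') = 1 - 206/255 = 49/255 = 0.19215… → 0.19
(1-R'-K)/(1-K) simplifies to (max-R)/max with max = 206:
C = (206-174)/206 = 32/206 = 0.15533… → 0.16
M = (206-206)/206 = 0/206 = 0 → 0.00
Y = (206-7)/206 = 199/206 = 0.96601… → 0.97
= CMYK(0.16, 0.00, 0.97, 0.19)


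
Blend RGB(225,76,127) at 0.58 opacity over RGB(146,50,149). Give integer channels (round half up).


C = α×F + (1-α)×B, with 1-α = 0.42
R: 0.58×225 + 0.42×146 = 130.50 + 61.32 = 191.82 → 192
G: 0.58×76 + 0.42×50 = 44.08 + 21.00 = 65.08 → 65
B: 0.58×127 + 0.42×149 = 73.66 + 62.58 = 136.24 → 136
= RGB(192, 65, 136)


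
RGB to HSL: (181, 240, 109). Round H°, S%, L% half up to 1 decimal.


Normalize: R'=181/255≈0.7098, G'=240/255≈0.9412, B'=109/255≈0.4275
Max=240/255, Min=109/255, Δ=Max-Min=131/255
L = (Max+Min)/2 = (240+109)/510 = 349/510 = 0.68431… → L = 68.4%
L > 0.5 → S = Δ/(2-Max-Min) = 131/(510-240-109) = 131/161 = 0.81366… → S = 81.4%
(the 1/255 factors cancel in S and H, so raw channel differences can be used)
Max is G' → H = 60 × ((B-R)/Δ + 2) = 60 × ((109-181)/131 + 2)
  -72/131 + 2 = -0.5496… + 2 = 1.4503…
  H = 60 × 1.4503… = 87.022…° → H = 87.0°
= HSL(87.0°, 81.4%, 68.4%)


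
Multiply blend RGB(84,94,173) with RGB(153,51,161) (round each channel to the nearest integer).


Multiply: C = A×B/255, rounded to nearest integer
R: 84×153/255 = 12852/255 ≈ 50.400 → 50
G: 94×51/255 = 4794/255 ≈ 18.800 → 19
B: 173×161/255 = 27853/255 ≈ 109.227 → 109
= RGB(50, 19, 109)


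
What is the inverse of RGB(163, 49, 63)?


Invert: (255-R, 255-G, 255-B)
R: 255-163 = 92
G: 255-49 = 206
B: 255-63 = 192
= RGB(92, 206, 192)


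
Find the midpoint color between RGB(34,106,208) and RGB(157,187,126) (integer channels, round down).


Midpoint: each channel = ⌊(C₁+C₂)/2⌋
R: ⌊(34+157)/2⌋ = 95
G: ⌊(106+187)/2⌋ = 146
B: ⌊(208+126)/2⌋ = 167
= RGB(95, 146, 167)


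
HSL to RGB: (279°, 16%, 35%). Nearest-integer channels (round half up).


H=279°, S=0.16, L=0.35
C = (1-|2L-1|)×S = (1-|-0.30|)×0.16 = 0.112
H' = H/60 = 279/60 ≈ 4.6500; X = C×(1-|H' mod 2 - 1|) = 0.0728
m = L - C/2 = 0.35 - 0.056 = 0.294
Sector ⌊H'⌋ = 4 → (R',G',B') = (0.0728, 0.0, 0.112)
RGB = ((R'+m)×255, (G'+m)×255, (B'+m)×255) = (93.534, 74.97, 103.53)
Round half up → RGB(94, 75, 104)


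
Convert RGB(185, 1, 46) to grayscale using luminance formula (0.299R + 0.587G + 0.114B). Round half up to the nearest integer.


Gray = 0.299×R + 0.587×G + 0.114×B
Gray = 0.299×185 + 0.587×1 + 0.114×46
Gray = 55.315 + 0.587 + 5.244
Gray = 61.146 → round half up → 61
Gray = 61


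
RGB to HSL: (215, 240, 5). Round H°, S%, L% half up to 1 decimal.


Normalize: R'=215/255≈0.8431, G'=240/255≈0.9412, B'=5/255≈0.0196
Max=240/255, Min=5/255, Δ=Max-Min=235/255
L = (Max+Min)/2 = (240+5)/510 = 245/510 = 0.48039… → L = 48.0%
L ≤ 0.5 → S = Δ/(Max+Min) = 235/(240+5) = 235/245 = 0.95918… → S = 95.9%
(the 1/255 factors cancel in S and H, so raw channel differences can be used)
Max is G' → H = 60 × ((B-R)/Δ + 2) = 60 × ((5-215)/235 + 2)
  -210/235 + 2 = -0.8936… + 2 = 1.1063…
  H = 60 × 1.1063… = 66.382…° → H = 66.4°
= HSL(66.4°, 95.9%, 48.0%)


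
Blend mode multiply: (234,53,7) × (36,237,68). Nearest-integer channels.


Multiply: C = A×B/255, rounded to nearest integer
R: 234×36/255 = 8424/255 ≈ 33.035 → 33
G: 53×237/255 = 12561/255 ≈ 49.259 → 49
B: 7×68/255 = 476/255 ≈ 1.867 → 2
= RGB(33, 49, 2)


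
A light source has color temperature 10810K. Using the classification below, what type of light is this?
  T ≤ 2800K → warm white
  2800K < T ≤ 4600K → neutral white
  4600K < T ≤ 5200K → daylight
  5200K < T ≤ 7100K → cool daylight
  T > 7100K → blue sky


Temperature: 10810K
10810K > 7100K → blue sky
Classification: blue sky


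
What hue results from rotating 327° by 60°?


New hue = (H + rotation) mod 360
New hue = (327 + 60) mod 360
= 387 mod 360
= 27°


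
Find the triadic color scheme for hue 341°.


Triadic: equally spaced at 120° intervals
H1 = 341°
H2 = (341 + 120) mod 360 = 101°
H3 = (341 + 240) mod 360 = 221°
Triadic = 341°, 101°, 221°


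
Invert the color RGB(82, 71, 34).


Invert: (255-R, 255-G, 255-B)
R: 255-82 = 173
G: 255-71 = 184
B: 255-34 = 221
= RGB(173, 184, 221)


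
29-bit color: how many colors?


Colors = 2^bits = 2^29
= 536,870,912 colors


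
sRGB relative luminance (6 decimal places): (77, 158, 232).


Linearize each channel (sRGB transfer function): c = v/255; c_lin = c/12.92 if c ≤ 0.04045, else ((c+0.055)/1.055)^2.4
  R: 77/255 ≈ 0.301961 > 0.04045 → ((0.301961+0.055)/1.055)^2.4 ≈ 0.074214
  G: 158/255 ≈ 0.619608 > 0.04045 → ((0.619608+0.055)/1.055)^2.4 ≈ 0.341914
  B: 232/255 ≈ 0.909804 > 0.04045 → ((0.909804+0.055)/1.055)^2.4 ≈ 0.806952
R_lin = 0.074214, G_lin = 0.341914, B_lin = 0.806952
L = 0.2126×R + 0.7152×G + 0.0722×B
L = 0.2126×0.074214 + 0.7152×0.341914 + 0.0722×0.806952
L ≈ 0.318577


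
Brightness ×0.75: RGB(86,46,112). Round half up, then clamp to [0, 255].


Multiply each channel by 0.75, round half up, clamp to [0, 255]
R: 86×0.75 = 64.5 → round → 65
G: 46×0.75 = 34.5 → round → 35
B: 112×0.75 = 84
= RGB(65, 35, 84)


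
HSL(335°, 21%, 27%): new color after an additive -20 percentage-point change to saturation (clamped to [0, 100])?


Original S = 21%
Adjustment = -20 percentage points
New S = 21 + (-20) = 1
Clamp to [0, 100] → 1
= HSL(335°, 1%, 27%)


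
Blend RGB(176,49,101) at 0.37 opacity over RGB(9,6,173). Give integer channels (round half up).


C = α×F + (1-α)×B, with 1-α = 0.63
R: 0.37×176 + 0.63×9 = 65.12 + 5.67 = 70.79 → 71
G: 0.37×49 + 0.63×6 = 18.13 + 3.78 = 21.91 → 22
B: 0.37×101 + 0.63×173 = 37.37 + 108.99 = 146.36 → 146
= RGB(71, 22, 146)


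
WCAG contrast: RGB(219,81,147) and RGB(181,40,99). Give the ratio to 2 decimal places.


Linearize each sRGB channel c=v/255: c/12.92 if c ≤ 0.04045 else ((c+0.055)/1.055)^2.4
L = 0.2126×R_lin + 0.7152×G_lin + 0.0722×B_lin
Color 1 (219,81,147):
  R=219: 219/255≈0.8588 > 0.04045 → ((0.8588+0.055)/1.055)^2.4 ≈ 0.70838
  G=81: 81/255≈0.3176 > 0.04045 → ((0.3176+0.055)/1.055)^2.4 ≈ 0.08228
  B=147: 147/255≈0.5765 > 0.04045 → ((0.5765+0.055)/1.055)^2.4 ≈ 0.29177
  L1 = 0.2126×0.70838 + 0.7152×0.08228 + 0.0722×0.29177 ≈ 0.23052
Color 2 (181,40,99):
  R=181: 181/255≈0.7098 > 0.04045 → ((0.7098+0.055)/1.055)^2.4 ≈ 0.46208
  G=40: 40/255≈0.1569 > 0.04045 → ((0.1569+0.055)/1.055)^2.4 ≈ 0.02122
  B=99: 99/255≈0.3882 > 0.04045 → ((0.3882+0.055)/1.055)^2.4 ≈ 0.12477
  L2 = 0.2126×0.46208 + 0.7152×0.02122 + 0.0722×0.12477 ≈ 0.12242
Lighter = 0.23052, Darker = 0.12242
Ratio = (L_lighter + 0.05) / (L_darker + 0.05)
Ratio = (0.23052 + 0.05) / (0.12242 + 0.05) = 0.28052 / 0.17242 ≈ 1.6269
Ratio ≈ 1.63:1


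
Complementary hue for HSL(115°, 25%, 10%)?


Complement = opposite side of color wheel = hue + 180°
H' = (115 + 180) mod 360 = 295°
S and L unchanged.
= HSL(295°, 25%, 10%)


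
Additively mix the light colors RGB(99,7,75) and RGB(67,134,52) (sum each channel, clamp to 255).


Additive: each channel = min(255, C₁+C₂)
R: 99+67 = 166 → 166
G: 7+134 = 141 → 141
B: 75+52 = 127 → 127
= RGB(166, 141, 127)


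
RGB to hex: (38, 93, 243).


R = 38 → 26 (hex)
G = 93 → 5D (hex)
B = 243 → F3 (hex)
Hex = #265DF3


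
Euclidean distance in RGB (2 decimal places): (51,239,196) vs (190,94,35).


d = √[(R₁-R₂)² + (G₁-G₂)² + (B₁-B₂)²]
d = √[(51-190)² + (239-94)² + (196-35)²]
d = √[19321 + 21025 + 25921]
d = √66267
d ≈ 257.42


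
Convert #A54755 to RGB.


A5 → 165 (R)
47 → 71 (G)
55 → 85 (B)
= RGB(165, 71, 85)


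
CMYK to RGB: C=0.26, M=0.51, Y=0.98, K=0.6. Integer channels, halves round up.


R = 255 × (1-C) × (1-K) = 255 × 0.74 × 0.40 = 75.48 → 75
G = 255 × (1-M) × (1-K) = 255 × 0.49 × 0.40 = 49.98 → 50
B = 255 × (1-Y) × (1-K) = 255 × 0.02 × 0.40 = 2.04 → 2
= RGB(75, 50, 2)


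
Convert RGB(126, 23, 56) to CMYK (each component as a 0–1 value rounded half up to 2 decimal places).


R'=126/255≈0.4941, G'=23/255≈0.0902, B'=56/255≈0.2196
K = 1 - max(R',G',B') = 1 - 126/255 = 129/255 = 0.50588… → 0.51
(1-R'-K)/(1-K) simplifies to (max-R)/max with max = 126:
C = (126-126)/126 = 0/126 = 0 → 0.00
M = (126-23)/126 = 103/126 = 0.81746… → 0.82
Y = (126-56)/126 = 70/126 = 0.55555… → 0.56
= CMYK(0.00, 0.82, 0.56, 0.51)


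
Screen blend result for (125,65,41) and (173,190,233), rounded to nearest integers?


Screen: C = 255 - (255-A)×(255-B)/255, rounded to nearest integer
R: 255 - (255-125)×(255-173)/255 = 255 - 10660/255 ≈ 255 - 41.804 = 213.196 → 213
G: 255 - (255-65)×(255-190)/255 = 255 - 12350/255 ≈ 255 - 48.431 = 206.569 → 207
B: 255 - (255-41)×(255-233)/255 = 255 - 4708/255 ≈ 255 - 18.463 = 236.537 → 237
= RGB(213, 207, 237)


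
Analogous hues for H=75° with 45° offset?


Base hue: 75°
Left analog: (75 - 45) mod 360 = 30°
Right analog: (75 + 45) mod 360 = 120°
Analogous hues = 30° and 120°


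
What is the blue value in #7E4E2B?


Color: #7E4E2B
R = 7E = 126
G = 4E = 78
B = 2B = 43
Blue = 43


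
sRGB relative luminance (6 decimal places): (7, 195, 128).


Linearize each channel (sRGB transfer function): c = v/255; c_lin = c/12.92 if c ≤ 0.04045, else ((c+0.055)/1.055)^2.4
  R: 7/255 ≈ 0.027451 ≤ 0.04045 → 0.027451/12.92 ≈ 0.002125
  G: 195/255 ≈ 0.764706 > 0.04045 → ((0.764706+0.055)/1.055)^2.4 ≈ 0.545724
  B: 128/255 ≈ 0.501961 > 0.04045 → ((0.501961+0.055)/1.055)^2.4 ≈ 0.215861
R_lin = 0.002125, G_lin = 0.545724, B_lin = 0.215861
L = 0.2126×R + 0.7152×G + 0.0722×B
L = 0.2126×0.002125 + 0.7152×0.545724 + 0.0722×0.215861
L ≈ 0.406339


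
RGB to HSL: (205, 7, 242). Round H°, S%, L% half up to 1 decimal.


Normalize: R'=205/255≈0.8039, G'=7/255≈0.0275, B'=242/255≈0.9490
Max=242/255, Min=7/255, Δ=Max-Min=235/255
L = (Max+Min)/2 = (242+7)/510 = 249/510 = 0.48823… → L = 48.8%
L ≤ 0.5 → S = Δ/(Max+Min) = 235/(242+7) = 235/249 = 0.94377… → S = 94.4%
(the 1/255 factors cancel in S and H, so raw channel differences can be used)
Max is B' → H = 60 × ((R-G)/Δ + 4) = 60 × ((205-7)/235 + 4)
  198/235 + 4 = 0.8425… + 4 = 4.8425…
  H = 60 × 4.8425… = 290.553…° → H = 290.6°
= HSL(290.6°, 94.4%, 48.8%)


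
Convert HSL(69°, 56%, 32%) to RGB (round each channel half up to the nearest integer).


H=69°, S=0.56, L=0.32
C = (1-|2L-1|)×S = (1-|-0.36|)×0.56 = 0.3584
H' = H/60 = 69/60 ≈ 1.1500; X = C×(1-|H' mod 2 - 1|) = 0.30464
m = L - C/2 = 0.32 - 0.1792 = 0.1408
Sector ⌊H'⌋ = 1 → (R',G',B') = (0.30464, 0.3584, 0.0)
RGB = ((R'+m)×255, (G'+m)×255, (B'+m)×255) = (113.5872, 127.296, 35.904)
Round half up → RGB(114, 127, 36)


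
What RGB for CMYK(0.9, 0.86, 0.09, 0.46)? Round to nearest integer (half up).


R = 255 × (1-C) × (1-K) = 255 × 0.10 × 0.54 = 13.77 → 14
G = 255 × (1-M) × (1-K) = 255 × 0.14 × 0.54 = 19.278 → 19
B = 255 × (1-Y) × (1-K) = 255 × 0.91 × 0.54 = 125.307 → 125
= RGB(14, 19, 125)


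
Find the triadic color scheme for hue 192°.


Triadic: equally spaced at 120° intervals
H1 = 192°
H2 = (192 + 120) mod 360 = 312°
H3 = (192 + 240) mod 360 = 72°
Triadic = 192°, 312°, 72°


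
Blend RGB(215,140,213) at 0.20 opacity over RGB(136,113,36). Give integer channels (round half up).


C = α×F + (1-α)×B, with 1-α = 0.80
R: 0.20×215 + 0.80×136 = 43.00 + 108.80 = 151.80 → 152
G: 0.20×140 + 0.80×113 = 28.00 + 90.40 = 118.40 → 118
B: 0.20×213 + 0.80×36 = 42.60 + 28.80 = 71.40 → 71
= RGB(152, 118, 71)


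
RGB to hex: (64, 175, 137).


R = 64 → 40 (hex)
G = 175 → AF (hex)
B = 137 → 89 (hex)
Hex = #40AF89


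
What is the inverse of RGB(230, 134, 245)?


Invert: (255-R, 255-G, 255-B)
R: 255-230 = 25
G: 255-134 = 121
B: 255-245 = 10
= RGB(25, 121, 10)


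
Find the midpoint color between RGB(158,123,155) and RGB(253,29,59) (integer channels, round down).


Midpoint: each channel = ⌊(C₁+C₂)/2⌋
R: ⌊(158+253)/2⌋ = 205
G: ⌊(123+29)/2⌋ = 76
B: ⌊(155+59)/2⌋ = 107
= RGB(205, 76, 107)


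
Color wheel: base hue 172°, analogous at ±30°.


Base hue: 172°
Left analog: (172 - 30) mod 360 = 142°
Right analog: (172 + 30) mod 360 = 202°
Analogous hues = 142° and 202°


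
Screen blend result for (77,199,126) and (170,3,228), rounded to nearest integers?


Screen: C = 255 - (255-A)×(255-B)/255, rounded to nearest integer
R: 255 - (255-77)×(255-170)/255 = 255 - 15130/255 ≈ 255 - 59.333 = 195.667 → 196
G: 255 - (255-199)×(255-3)/255 = 255 - 14112/255 ≈ 255 - 55.341 = 199.659 → 200
B: 255 - (255-126)×(255-228)/255 = 255 - 3483/255 ≈ 255 - 13.659 = 241.341 → 241
= RGB(196, 200, 241)


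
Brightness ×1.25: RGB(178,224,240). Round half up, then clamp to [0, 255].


Multiply each channel by 1.25, round half up, clamp to [0, 255]
R: 178×1.25 = 222.5 → round → 223
G: 224×1.25 = 280 → clamp → 255
B: 240×1.25 = 300 → clamp → 255
= RGB(223, 255, 255)


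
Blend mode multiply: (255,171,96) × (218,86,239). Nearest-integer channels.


Multiply: C = A×B/255, rounded to nearest integer
R: 255×218/255 = 55590/255 ≈ 218.000 → 218
G: 171×86/255 = 14706/255 ≈ 57.671 → 58
B: 96×239/255 = 22944/255 ≈ 89.976 → 90
= RGB(218, 58, 90)


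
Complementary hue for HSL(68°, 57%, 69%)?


Complement = opposite side of color wheel = hue + 180°
H' = (68 + 180) mod 360 = 248°
S and L unchanged.
= HSL(248°, 57%, 69%)


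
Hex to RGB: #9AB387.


9A → 154 (R)
B3 → 179 (G)
87 → 135 (B)
= RGB(154, 179, 135)


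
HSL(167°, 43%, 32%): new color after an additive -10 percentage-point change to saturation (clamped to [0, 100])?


Original S = 43%
Adjustment = -10 percentage points
New S = 43 + (-10) = 33
Clamp to [0, 100] → 33
= HSL(167°, 33%, 32%)


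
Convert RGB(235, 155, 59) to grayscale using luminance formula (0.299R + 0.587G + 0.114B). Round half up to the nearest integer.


Gray = 0.299×R + 0.587×G + 0.114×B
Gray = 0.299×235 + 0.587×155 + 0.114×59
Gray = 70.265 + 90.985 + 6.726
Gray = 167.976 → round half up → 168
Gray = 168


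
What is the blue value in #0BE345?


Color: #0BE345
R = 0B = 11
G = E3 = 227
B = 45 = 69
Blue = 69


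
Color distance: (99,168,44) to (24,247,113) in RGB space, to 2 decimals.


d = √[(R₁-R₂)² + (G₁-G₂)² + (B₁-B₂)²]
d = √[(99-24)² + (168-247)² + (44-113)²]
d = √[5625 + 6241 + 4761]
d = √16627
d ≈ 128.95


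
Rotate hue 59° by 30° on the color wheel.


New hue = (H + rotation) mod 360
New hue = (59 + 30) mod 360
= 89 mod 360
= 89°


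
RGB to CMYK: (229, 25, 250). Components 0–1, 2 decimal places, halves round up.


R'=229/255≈0.8980, G'=25/255≈0.0980, B'=250/255≈0.9804
K = 1 - max(R',G',B') = 1 - 250/255 = 5/255 = 0.01960… → 0.02
(1-R'-K)/(1-K) simplifies to (max-R)/max with max = 250:
C = (250-229)/250 = 21/250 = 0.084 → 0.08
M = (250-25)/250 = 225/250 = 0.9 → 0.90
Y = (250-250)/250 = 0/250 = 0 → 0.00
= CMYK(0.08, 0.90, 0.00, 0.02)


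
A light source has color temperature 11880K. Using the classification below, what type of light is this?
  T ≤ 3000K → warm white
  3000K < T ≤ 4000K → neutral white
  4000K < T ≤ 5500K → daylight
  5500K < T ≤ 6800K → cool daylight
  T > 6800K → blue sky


Temperature: 11880K
11880K > 6800K → blue sky
Classification: blue sky


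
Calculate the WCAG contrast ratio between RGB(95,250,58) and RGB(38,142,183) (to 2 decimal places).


Linearize each sRGB channel c=v/255: c/12.92 if c ≤ 0.04045 else ((c+0.055)/1.055)^2.4
L = 0.2126×R_lin + 0.7152×G_lin + 0.0722×B_lin
Color 1 (95,250,58):
  R=95: 95/255≈0.3725 > 0.04045 → ((0.3725+0.055)/1.055)^2.4 ≈ 0.11444
  G=250: 250/255≈0.9804 > 0.04045 → ((0.9804+0.055)/1.055)^2.4 ≈ 0.95597
  B=58: 58/255≈0.2275 > 0.04045 → ((0.2275+0.055)/1.055)^2.4 ≈ 0.04231
  L1 = 0.2126×0.11444 + 0.7152×0.95597 + 0.0722×0.04231 ≈ 0.71110
Color 2 (38,142,183):
  R=38: 38/255≈0.1490 > 0.04045 → ((0.1490+0.055)/1.055)^2.4 ≈ 0.01938
  G=142: 142/255≈0.5569 > 0.04045 → ((0.5569+0.055)/1.055)^2.4 ≈ 0.27050
  B=183: 183/255≈0.7176 > 0.04045 → ((0.7176+0.055)/1.055)^2.4 ≈ 0.47353
  L2 = 0.2126×0.01938 + 0.7152×0.27050 + 0.0722×0.47353 ≈ 0.23177
Lighter = 0.71110, Darker = 0.23177
Ratio = (L_lighter + 0.05) / (L_darker + 0.05)
Ratio = (0.71110 + 0.05) / (0.23177 + 0.05) = 0.76110 / 0.28177 ≈ 2.7011
Ratio ≈ 2.70:1


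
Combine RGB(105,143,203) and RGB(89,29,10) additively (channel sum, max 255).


Additive: each channel = min(255, C₁+C₂)
R: 105+89 = 194 → 194
G: 143+29 = 172 → 172
B: 203+10 = 213 → 213
= RGB(194, 172, 213)
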